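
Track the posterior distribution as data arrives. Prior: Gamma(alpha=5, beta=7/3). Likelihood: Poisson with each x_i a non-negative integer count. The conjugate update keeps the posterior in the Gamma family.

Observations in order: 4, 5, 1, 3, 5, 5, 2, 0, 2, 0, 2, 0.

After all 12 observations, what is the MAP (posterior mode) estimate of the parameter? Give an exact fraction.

obs 1: x=4 → posterior Gamma(9, 10/3)
obs 2: x=5 → posterior Gamma(14, 13/3)
obs 3: x=1 → posterior Gamma(15, 16/3)
obs 4: x=3 → posterior Gamma(18, 19/3)
obs 5: x=5 → posterior Gamma(23, 22/3)
obs 6: x=5 → posterior Gamma(28, 25/3)
obs 7: x=2 → posterior Gamma(30, 28/3)
obs 8: x=0 → posterior Gamma(30, 31/3)
obs 9: x=2 → posterior Gamma(32, 34/3)
obs 10: x=0 → posterior Gamma(32, 37/3)
obs 11: x=2 → posterior Gamma(34, 40/3)
obs 12: x=0 → posterior Gamma(34, 43/3)

99/43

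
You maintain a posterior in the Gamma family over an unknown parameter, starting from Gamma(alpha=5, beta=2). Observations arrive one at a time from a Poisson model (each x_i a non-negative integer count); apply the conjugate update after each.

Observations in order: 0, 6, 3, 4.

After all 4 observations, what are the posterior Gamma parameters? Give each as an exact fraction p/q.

alpha=18, beta=6

obs 1: x=0 → posterior Gamma(5, 3)
obs 2: x=6 → posterior Gamma(11, 4)
obs 3: x=3 → posterior Gamma(14, 5)
obs 4: x=4 → posterior Gamma(18, 6)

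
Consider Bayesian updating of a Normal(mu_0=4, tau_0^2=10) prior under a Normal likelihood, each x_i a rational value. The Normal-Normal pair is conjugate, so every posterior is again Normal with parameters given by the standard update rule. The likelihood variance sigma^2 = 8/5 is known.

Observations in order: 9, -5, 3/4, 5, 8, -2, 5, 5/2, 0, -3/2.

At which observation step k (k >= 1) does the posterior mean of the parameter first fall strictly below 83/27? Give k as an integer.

obs 1: x=9 → posterior Normal(241/29, 40/29)
obs 2: x=-5 → posterior Normal(58/27, 20/27)
obs 3: x=3/4 → posterior Normal(539/316, 40/79)
obs 4: x=5 → posterior Normal(1039/416, 5/13)
obs 5: x=8 → posterior Normal(613/172, 40/129)
obs 6: x=-2 → posterior Normal(149/56, 20/77)
obs 7: x=5 → posterior Normal(2139/716, 40/179)
obs 8: x=5/2 → posterior Normal(2389/816, 10/51)
obs 9: x=0 → posterior Normal(2389/916, 40/229)
obs 10: x=-3/2 → posterior Normal(2239/1016, 20/127)

k = 2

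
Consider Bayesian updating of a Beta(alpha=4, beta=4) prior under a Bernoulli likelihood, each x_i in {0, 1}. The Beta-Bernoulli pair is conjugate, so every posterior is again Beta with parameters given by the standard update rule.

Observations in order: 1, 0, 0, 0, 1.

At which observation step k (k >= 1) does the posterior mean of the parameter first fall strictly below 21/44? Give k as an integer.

obs 1: x=1 → posterior Beta(5, 4)
obs 2: x=0 → posterior Beta(5, 5)
obs 3: x=0 → posterior Beta(5, 6)
obs 4: x=0 → posterior Beta(5, 7)
obs 5: x=1 → posterior Beta(6, 7)

k = 3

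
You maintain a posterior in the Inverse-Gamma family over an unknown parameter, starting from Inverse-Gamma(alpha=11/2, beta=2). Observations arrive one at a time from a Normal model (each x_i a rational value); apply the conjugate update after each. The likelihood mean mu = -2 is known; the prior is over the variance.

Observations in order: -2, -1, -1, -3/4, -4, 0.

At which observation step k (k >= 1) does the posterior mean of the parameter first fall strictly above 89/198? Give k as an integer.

k = 2

obs 1: x=-2 → posterior Inverse-Gamma(6, 2)
obs 2: x=-1 → posterior Inverse-Gamma(13/2, 5/2)
obs 3: x=-1 → posterior Inverse-Gamma(7, 3)
obs 4: x=-3/4 → posterior Inverse-Gamma(15/2, 121/32)
obs 5: x=-4 → posterior Inverse-Gamma(8, 185/32)
obs 6: x=0 → posterior Inverse-Gamma(17/2, 249/32)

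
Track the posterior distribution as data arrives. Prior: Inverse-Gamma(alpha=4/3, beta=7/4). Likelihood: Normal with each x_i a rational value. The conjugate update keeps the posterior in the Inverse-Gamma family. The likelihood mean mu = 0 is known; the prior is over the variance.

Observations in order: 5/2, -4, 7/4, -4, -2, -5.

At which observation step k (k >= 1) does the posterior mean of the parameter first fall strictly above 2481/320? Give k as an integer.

obs 1: x=5/2 → posterior Inverse-Gamma(11/6, 39/8)
obs 2: x=-4 → posterior Inverse-Gamma(7/3, 103/8)
obs 3: x=7/4 → posterior Inverse-Gamma(17/6, 461/32)
obs 4: x=-4 → posterior Inverse-Gamma(10/3, 717/32)
obs 5: x=-2 → posterior Inverse-Gamma(23/6, 781/32)
obs 6: x=-5 → posterior Inverse-Gamma(13/3, 1181/32)

k = 2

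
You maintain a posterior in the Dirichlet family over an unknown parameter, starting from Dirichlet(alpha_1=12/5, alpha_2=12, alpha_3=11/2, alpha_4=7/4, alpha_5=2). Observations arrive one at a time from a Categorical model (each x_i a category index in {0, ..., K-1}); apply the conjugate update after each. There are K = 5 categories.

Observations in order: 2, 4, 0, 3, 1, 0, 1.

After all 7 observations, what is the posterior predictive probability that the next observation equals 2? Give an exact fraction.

130/613

obs 1: x=2 → posterior Dirichlet(12/5, 12, 13/2, 7/4, 2)
obs 2: x=4 → posterior Dirichlet(12/5, 12, 13/2, 7/4, 3)
obs 3: x=0 → posterior Dirichlet(17/5, 12, 13/2, 7/4, 3)
obs 4: x=3 → posterior Dirichlet(17/5, 12, 13/2, 11/4, 3)
obs 5: x=1 → posterior Dirichlet(17/5, 13, 13/2, 11/4, 3)
obs 6: x=0 → posterior Dirichlet(22/5, 13, 13/2, 11/4, 3)
obs 7: x=1 → posterior Dirichlet(22/5, 14, 13/2, 11/4, 3)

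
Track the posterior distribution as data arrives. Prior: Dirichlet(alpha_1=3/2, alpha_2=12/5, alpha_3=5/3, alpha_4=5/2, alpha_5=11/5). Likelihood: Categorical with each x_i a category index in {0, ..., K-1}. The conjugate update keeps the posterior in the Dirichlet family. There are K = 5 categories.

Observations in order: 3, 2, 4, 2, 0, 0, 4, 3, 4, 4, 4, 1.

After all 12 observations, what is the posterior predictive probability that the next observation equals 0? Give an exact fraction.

105/668

obs 1: x=3 → posterior Dirichlet(3/2, 12/5, 5/3, 7/2, 11/5)
obs 2: x=2 → posterior Dirichlet(3/2, 12/5, 8/3, 7/2, 11/5)
obs 3: x=4 → posterior Dirichlet(3/2, 12/5, 8/3, 7/2, 16/5)
obs 4: x=2 → posterior Dirichlet(3/2, 12/5, 11/3, 7/2, 16/5)
obs 5: x=0 → posterior Dirichlet(5/2, 12/5, 11/3, 7/2, 16/5)
obs 6: x=0 → posterior Dirichlet(7/2, 12/5, 11/3, 7/2, 16/5)
obs 7: x=4 → posterior Dirichlet(7/2, 12/5, 11/3, 7/2, 21/5)
obs 8: x=3 → posterior Dirichlet(7/2, 12/5, 11/3, 9/2, 21/5)
obs 9: x=4 → posterior Dirichlet(7/2, 12/5, 11/3, 9/2, 26/5)
obs 10: x=4 → posterior Dirichlet(7/2, 12/5, 11/3, 9/2, 31/5)
obs 11: x=4 → posterior Dirichlet(7/2, 12/5, 11/3, 9/2, 36/5)
obs 12: x=1 → posterior Dirichlet(7/2, 17/5, 11/3, 9/2, 36/5)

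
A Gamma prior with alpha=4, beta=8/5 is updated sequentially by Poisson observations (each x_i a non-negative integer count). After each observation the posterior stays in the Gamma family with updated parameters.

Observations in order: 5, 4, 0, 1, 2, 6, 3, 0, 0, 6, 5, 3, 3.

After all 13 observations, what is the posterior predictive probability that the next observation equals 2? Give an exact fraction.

13679386782264035850279735940787843702503172454862501200195701615494186721354540725/59571874191968399531684161347526489102743559219792750836838330452176033535284477952

obs 1: x=5 → posterior Gamma(9, 13/5)
obs 2: x=4 → posterior Gamma(13, 18/5)
obs 3: x=0 → posterior Gamma(13, 23/5)
obs 4: x=1 → posterior Gamma(14, 28/5)
obs 5: x=2 → posterior Gamma(16, 33/5)
obs 6: x=6 → posterior Gamma(22, 38/5)
obs 7: x=3 → posterior Gamma(25, 43/5)
obs 8: x=0 → posterior Gamma(25, 48/5)
obs 9: x=0 → posterior Gamma(25, 53/5)
obs 10: x=6 → posterior Gamma(31, 58/5)
obs 11: x=5 → posterior Gamma(36, 63/5)
obs 12: x=3 → posterior Gamma(39, 68/5)
obs 13: x=3 → posterior Gamma(42, 73/5)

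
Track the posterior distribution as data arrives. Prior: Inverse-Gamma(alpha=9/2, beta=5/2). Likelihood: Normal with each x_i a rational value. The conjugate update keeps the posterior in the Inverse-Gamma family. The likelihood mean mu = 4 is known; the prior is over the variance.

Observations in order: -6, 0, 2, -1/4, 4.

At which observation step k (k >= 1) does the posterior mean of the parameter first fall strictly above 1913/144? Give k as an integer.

obs 1: x=-6 → posterior Inverse-Gamma(5, 105/2)
obs 2: x=0 → posterior Inverse-Gamma(11/2, 121/2)
obs 3: x=2 → posterior Inverse-Gamma(6, 125/2)
obs 4: x=-1/4 → posterior Inverse-Gamma(13/2, 2289/32)
obs 5: x=4 → posterior Inverse-Gamma(7, 2289/32)

k = 2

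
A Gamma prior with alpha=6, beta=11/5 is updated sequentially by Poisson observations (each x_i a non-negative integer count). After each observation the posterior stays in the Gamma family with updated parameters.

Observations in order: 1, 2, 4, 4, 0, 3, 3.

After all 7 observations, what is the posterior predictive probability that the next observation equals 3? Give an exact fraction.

obs 1: x=1 → posterior Gamma(7, 16/5)
obs 2: x=2 → posterior Gamma(9, 21/5)
obs 3: x=4 → posterior Gamma(13, 26/5)
obs 4: x=4 → posterior Gamma(17, 31/5)
obs 5: x=0 → posterior Gamma(17, 36/5)
obs 6: x=3 → posterior Gamma(20, 41/5)
obs 7: x=3 → posterior Gamma(23, 46/5)

50357942510839605681472484875230615961600000/249358730666939096153411411739203931263313801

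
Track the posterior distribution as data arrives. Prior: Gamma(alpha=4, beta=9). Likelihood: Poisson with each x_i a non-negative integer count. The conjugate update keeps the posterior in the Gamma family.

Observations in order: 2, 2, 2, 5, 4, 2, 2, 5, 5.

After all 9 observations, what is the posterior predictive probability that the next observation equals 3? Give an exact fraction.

obs 1: x=2 → posterior Gamma(6, 10)
obs 2: x=2 → posterior Gamma(8, 11)
obs 3: x=2 → posterior Gamma(10, 12)
obs 4: x=5 → posterior Gamma(15, 13)
obs 5: x=4 → posterior Gamma(19, 14)
obs 6: x=2 → posterior Gamma(21, 15)
obs 7: x=2 → posterior Gamma(23, 16)
obs 8: x=5 → posterior Gamma(28, 17)
obs 9: x=5 → posterior Gamma(33, 18)

1737410009783897978850402642321751537153474560/10842505080063916320800450434338728415281531281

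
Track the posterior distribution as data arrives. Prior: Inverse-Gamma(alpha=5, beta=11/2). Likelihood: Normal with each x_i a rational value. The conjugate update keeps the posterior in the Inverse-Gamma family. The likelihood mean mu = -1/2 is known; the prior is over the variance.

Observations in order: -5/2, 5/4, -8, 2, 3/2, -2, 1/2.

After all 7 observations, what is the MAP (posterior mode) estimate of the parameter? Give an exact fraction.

obs 1: x=-5/2 → posterior Inverse-Gamma(11/2, 15/2)
obs 2: x=5/4 → posterior Inverse-Gamma(6, 289/32)
obs 3: x=-8 → posterior Inverse-Gamma(13/2, 1189/32)
obs 4: x=2 → posterior Inverse-Gamma(7, 1289/32)
obs 5: x=3/2 → posterior Inverse-Gamma(15/2, 1353/32)
obs 6: x=-2 → posterior Inverse-Gamma(8, 1389/32)
obs 7: x=1/2 → posterior Inverse-Gamma(17/2, 1405/32)

1405/304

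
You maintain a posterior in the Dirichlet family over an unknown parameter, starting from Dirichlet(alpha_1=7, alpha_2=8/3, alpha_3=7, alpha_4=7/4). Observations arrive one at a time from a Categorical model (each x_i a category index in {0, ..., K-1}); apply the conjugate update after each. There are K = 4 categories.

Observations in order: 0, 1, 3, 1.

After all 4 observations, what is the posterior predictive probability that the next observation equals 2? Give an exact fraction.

84/269

obs 1: x=0 → posterior Dirichlet(8, 8/3, 7, 7/4)
obs 2: x=1 → posterior Dirichlet(8, 11/3, 7, 7/4)
obs 3: x=3 → posterior Dirichlet(8, 11/3, 7, 11/4)
obs 4: x=1 → posterior Dirichlet(8, 14/3, 7, 11/4)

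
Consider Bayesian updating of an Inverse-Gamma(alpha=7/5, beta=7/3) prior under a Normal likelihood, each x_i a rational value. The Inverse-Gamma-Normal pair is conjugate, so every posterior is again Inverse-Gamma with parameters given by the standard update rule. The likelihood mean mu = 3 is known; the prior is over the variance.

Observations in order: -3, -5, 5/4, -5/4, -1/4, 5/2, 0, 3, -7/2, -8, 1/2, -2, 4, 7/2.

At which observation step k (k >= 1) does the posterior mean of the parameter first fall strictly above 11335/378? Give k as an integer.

k = 2

obs 1: x=-3 → posterior Inverse-Gamma(19/10, 61/3)
obs 2: x=-5 → posterior Inverse-Gamma(12/5, 157/3)
obs 3: x=5/4 → posterior Inverse-Gamma(29/10, 5171/96)
obs 4: x=-5/4 → posterior Inverse-Gamma(17/5, 3019/48)
obs 5: x=-1/4 → posterior Inverse-Gamma(39/10, 6545/96)
obs 6: x=5/2 → posterior Inverse-Gamma(22/5, 6557/96)
obs 7: x=0 → posterior Inverse-Gamma(49/10, 6989/96)
obs 8: x=3 → posterior Inverse-Gamma(27/5, 6989/96)
obs 9: x=-7/2 → posterior Inverse-Gamma(59/10, 9017/96)
obs 10: x=-8 → posterior Inverse-Gamma(32/5, 14825/96)
obs 11: x=1/2 → posterior Inverse-Gamma(69/10, 15125/96)
obs 12: x=-2 → posterior Inverse-Gamma(37/5, 16325/96)
obs 13: x=4 → posterior Inverse-Gamma(79/10, 16373/96)
obs 14: x=7/2 → posterior Inverse-Gamma(42/5, 16385/96)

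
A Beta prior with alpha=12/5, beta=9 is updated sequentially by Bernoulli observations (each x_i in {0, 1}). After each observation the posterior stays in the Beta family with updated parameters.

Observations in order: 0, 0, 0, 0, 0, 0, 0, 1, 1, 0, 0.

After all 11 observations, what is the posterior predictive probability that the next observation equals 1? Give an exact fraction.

obs 1: x=0 → posterior Beta(12/5, 10)
obs 2: x=0 → posterior Beta(12/5, 11)
obs 3: x=0 → posterior Beta(12/5, 12)
obs 4: x=0 → posterior Beta(12/5, 13)
obs 5: x=0 → posterior Beta(12/5, 14)
obs 6: x=0 → posterior Beta(12/5, 15)
obs 7: x=0 → posterior Beta(12/5, 16)
obs 8: x=1 → posterior Beta(17/5, 16)
obs 9: x=1 → posterior Beta(22/5, 16)
obs 10: x=0 → posterior Beta(22/5, 17)
obs 11: x=0 → posterior Beta(22/5, 18)

11/56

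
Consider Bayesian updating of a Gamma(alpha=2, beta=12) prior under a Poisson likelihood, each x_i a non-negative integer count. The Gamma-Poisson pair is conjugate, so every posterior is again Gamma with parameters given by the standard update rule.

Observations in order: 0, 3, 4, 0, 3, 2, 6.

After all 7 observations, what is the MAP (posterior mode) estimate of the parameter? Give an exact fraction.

1

obs 1: x=0 → posterior Gamma(2, 13)
obs 2: x=3 → posterior Gamma(5, 14)
obs 3: x=4 → posterior Gamma(9, 15)
obs 4: x=0 → posterior Gamma(9, 16)
obs 5: x=3 → posterior Gamma(12, 17)
obs 6: x=2 → posterior Gamma(14, 18)
obs 7: x=6 → posterior Gamma(20, 19)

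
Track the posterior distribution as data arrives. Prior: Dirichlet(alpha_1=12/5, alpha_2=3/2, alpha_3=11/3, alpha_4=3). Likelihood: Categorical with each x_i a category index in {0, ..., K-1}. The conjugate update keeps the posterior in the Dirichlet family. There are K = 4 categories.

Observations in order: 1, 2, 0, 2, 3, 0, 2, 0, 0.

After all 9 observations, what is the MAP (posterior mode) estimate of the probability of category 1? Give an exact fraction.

45/467

obs 1: x=1 → posterior Dirichlet(12/5, 5/2, 11/3, 3)
obs 2: x=2 → posterior Dirichlet(12/5, 5/2, 14/3, 3)
obs 3: x=0 → posterior Dirichlet(17/5, 5/2, 14/3, 3)
obs 4: x=2 → posterior Dirichlet(17/5, 5/2, 17/3, 3)
obs 5: x=3 → posterior Dirichlet(17/5, 5/2, 17/3, 4)
obs 6: x=0 → posterior Dirichlet(22/5, 5/2, 17/3, 4)
obs 7: x=2 → posterior Dirichlet(22/5, 5/2, 20/3, 4)
obs 8: x=0 → posterior Dirichlet(27/5, 5/2, 20/3, 4)
obs 9: x=0 → posterior Dirichlet(32/5, 5/2, 20/3, 4)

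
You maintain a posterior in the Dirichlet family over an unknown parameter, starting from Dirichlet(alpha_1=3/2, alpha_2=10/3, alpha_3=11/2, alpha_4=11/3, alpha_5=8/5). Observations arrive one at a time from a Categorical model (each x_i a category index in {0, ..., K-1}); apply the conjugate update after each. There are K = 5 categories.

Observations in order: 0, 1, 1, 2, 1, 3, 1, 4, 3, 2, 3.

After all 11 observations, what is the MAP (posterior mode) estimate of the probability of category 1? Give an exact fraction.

obs 1: x=0 → posterior Dirichlet(5/2, 10/3, 11/2, 11/3, 8/5)
obs 2: x=1 → posterior Dirichlet(5/2, 13/3, 11/2, 11/3, 8/5)
obs 3: x=1 → posterior Dirichlet(5/2, 16/3, 11/2, 11/3, 8/5)
obs 4: x=2 → posterior Dirichlet(5/2, 16/3, 13/2, 11/3, 8/5)
obs 5: x=1 → posterior Dirichlet(5/2, 19/3, 13/2, 11/3, 8/5)
obs 6: x=3 → posterior Dirichlet(5/2, 19/3, 13/2, 14/3, 8/5)
obs 7: x=1 → posterior Dirichlet(5/2, 22/3, 13/2, 14/3, 8/5)
obs 8: x=4 → posterior Dirichlet(5/2, 22/3, 13/2, 14/3, 13/5)
obs 9: x=3 → posterior Dirichlet(5/2, 22/3, 13/2, 17/3, 13/5)
obs 10: x=2 → posterior Dirichlet(5/2, 22/3, 15/2, 17/3, 13/5)
obs 11: x=3 → posterior Dirichlet(5/2, 22/3, 15/2, 20/3, 13/5)

95/324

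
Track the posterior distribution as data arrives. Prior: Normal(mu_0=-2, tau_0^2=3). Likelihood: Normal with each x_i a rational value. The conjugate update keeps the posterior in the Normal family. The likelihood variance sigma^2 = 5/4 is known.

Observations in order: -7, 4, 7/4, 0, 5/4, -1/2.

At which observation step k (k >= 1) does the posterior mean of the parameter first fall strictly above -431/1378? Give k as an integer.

k = 5

obs 1: x=-7 → posterior Normal(-94/17, 15/17)
obs 2: x=4 → posterior Normal(-46/29, 15/29)
obs 3: x=7/4 → posterior Normal(-25/41, 15/41)
obs 4: x=0 → posterior Normal(-25/53, 15/53)
obs 5: x=5/4 → posterior Normal(-2/13, 3/13)
obs 6: x=-1/2 → posterior Normal(-16/77, 15/77)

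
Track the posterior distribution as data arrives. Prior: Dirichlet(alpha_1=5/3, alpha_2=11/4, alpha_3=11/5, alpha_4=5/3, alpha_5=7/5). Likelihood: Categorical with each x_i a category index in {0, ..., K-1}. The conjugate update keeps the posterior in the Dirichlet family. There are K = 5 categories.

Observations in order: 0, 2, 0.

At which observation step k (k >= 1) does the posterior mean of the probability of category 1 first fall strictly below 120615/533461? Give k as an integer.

obs 1: x=0 → posterior Dirichlet(8/3, 11/4, 11/5, 5/3, 7/5)
obs 2: x=2 → posterior Dirichlet(8/3, 11/4, 16/5, 5/3, 7/5)
obs 3: x=0 → posterior Dirichlet(11/3, 11/4, 16/5, 5/3, 7/5)

k = 3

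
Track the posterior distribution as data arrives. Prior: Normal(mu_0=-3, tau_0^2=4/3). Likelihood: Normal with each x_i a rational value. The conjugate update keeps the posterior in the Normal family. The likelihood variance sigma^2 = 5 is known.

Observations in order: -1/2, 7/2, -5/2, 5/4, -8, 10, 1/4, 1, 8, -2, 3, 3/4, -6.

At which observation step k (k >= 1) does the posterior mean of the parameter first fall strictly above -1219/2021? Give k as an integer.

k = 8

obs 1: x=-1/2 → posterior Normal(-47/19, 20/19)
obs 2: x=7/2 → posterior Normal(-33/23, 20/23)
obs 3: x=-5/2 → posterior Normal(-43/27, 20/27)
obs 4: x=5/4 → posterior Normal(-38/31, 20/31)
obs 5: x=-8 → posterior Normal(-2, 4/7)
obs 6: x=10 → posterior Normal(-10/13, 20/39)
obs 7: x=1/4 → posterior Normal(-29/43, 20/43)
obs 8: x=1 → posterior Normal(-25/47, 20/47)
obs 9: x=8 → posterior Normal(7/51, 20/51)
obs 10: x=-2 → posterior Normal(-1/55, 4/11)
obs 11: x=3 → posterior Normal(11/59, 20/59)
obs 12: x=3/4 → posterior Normal(2/9, 20/63)
obs 13: x=-6 → posterior Normal(-10/67, 20/67)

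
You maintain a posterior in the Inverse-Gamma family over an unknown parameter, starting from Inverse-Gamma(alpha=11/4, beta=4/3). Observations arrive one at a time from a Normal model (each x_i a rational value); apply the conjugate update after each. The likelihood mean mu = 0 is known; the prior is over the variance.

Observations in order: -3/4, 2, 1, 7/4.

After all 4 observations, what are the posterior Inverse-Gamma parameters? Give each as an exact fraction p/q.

alpha=19/4, beta=271/48

obs 1: x=-3/4 → posterior Inverse-Gamma(13/4, 155/96)
obs 2: x=2 → posterior Inverse-Gamma(15/4, 347/96)
obs 3: x=1 → posterior Inverse-Gamma(17/4, 395/96)
obs 4: x=7/4 → posterior Inverse-Gamma(19/4, 271/48)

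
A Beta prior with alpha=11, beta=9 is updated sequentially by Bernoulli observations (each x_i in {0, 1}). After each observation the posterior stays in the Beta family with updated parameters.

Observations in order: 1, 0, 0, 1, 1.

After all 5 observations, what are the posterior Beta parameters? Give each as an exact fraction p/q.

obs 1: x=1 → posterior Beta(12, 9)
obs 2: x=0 → posterior Beta(12, 10)
obs 3: x=0 → posterior Beta(12, 11)
obs 4: x=1 → posterior Beta(13, 11)
obs 5: x=1 → posterior Beta(14, 11)

alpha=14, beta=11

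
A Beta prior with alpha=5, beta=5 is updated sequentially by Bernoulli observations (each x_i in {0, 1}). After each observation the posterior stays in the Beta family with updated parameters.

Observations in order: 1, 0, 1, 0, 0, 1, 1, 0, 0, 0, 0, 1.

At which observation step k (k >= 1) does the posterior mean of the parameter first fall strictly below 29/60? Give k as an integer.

k = 5

obs 1: x=1 → posterior Beta(6, 5)
obs 2: x=0 → posterior Beta(6, 6)
obs 3: x=1 → posterior Beta(7, 6)
obs 4: x=0 → posterior Beta(7, 7)
obs 5: x=0 → posterior Beta(7, 8)
obs 6: x=1 → posterior Beta(8, 8)
obs 7: x=1 → posterior Beta(9, 8)
obs 8: x=0 → posterior Beta(9, 9)
obs 9: x=0 → posterior Beta(9, 10)
obs 10: x=0 → posterior Beta(9, 11)
obs 11: x=0 → posterior Beta(9, 12)
obs 12: x=1 → posterior Beta(10, 12)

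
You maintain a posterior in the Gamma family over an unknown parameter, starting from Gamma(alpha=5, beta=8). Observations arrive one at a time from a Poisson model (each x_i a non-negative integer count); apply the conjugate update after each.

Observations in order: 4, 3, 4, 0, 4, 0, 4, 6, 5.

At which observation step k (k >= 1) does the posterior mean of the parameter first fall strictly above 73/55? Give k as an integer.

obs 1: x=4 → posterior Gamma(9, 9)
obs 2: x=3 → posterior Gamma(12, 10)
obs 3: x=4 → posterior Gamma(16, 11)
obs 4: x=0 → posterior Gamma(16, 12)
obs 5: x=4 → posterior Gamma(20, 13)
obs 6: x=0 → posterior Gamma(20, 14)
obs 7: x=4 → posterior Gamma(24, 15)
obs 8: x=6 → posterior Gamma(30, 16)
obs 9: x=5 → posterior Gamma(35, 17)

k = 3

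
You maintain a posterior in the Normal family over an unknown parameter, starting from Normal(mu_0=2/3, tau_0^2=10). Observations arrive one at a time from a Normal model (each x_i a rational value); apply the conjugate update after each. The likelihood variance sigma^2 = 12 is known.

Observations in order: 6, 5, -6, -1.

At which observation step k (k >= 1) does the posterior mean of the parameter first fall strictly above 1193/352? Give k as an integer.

k = 2

obs 1: x=6 → posterior Normal(34/11, 60/11)
obs 2: x=5 → posterior Normal(59/16, 15/4)
obs 3: x=-6 → posterior Normal(29/21, 20/7)
obs 4: x=-1 → posterior Normal(12/13, 30/13)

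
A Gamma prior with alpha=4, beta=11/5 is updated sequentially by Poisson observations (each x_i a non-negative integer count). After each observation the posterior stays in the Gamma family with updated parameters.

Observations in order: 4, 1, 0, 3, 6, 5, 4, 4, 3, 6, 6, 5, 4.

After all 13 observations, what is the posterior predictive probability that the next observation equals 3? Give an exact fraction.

obs 1: x=4 → posterior Gamma(8, 16/5)
obs 2: x=1 → posterior Gamma(9, 21/5)
obs 3: x=0 → posterior Gamma(9, 26/5)
obs 4: x=3 → posterior Gamma(12, 31/5)
obs 5: x=6 → posterior Gamma(18, 36/5)
obs 6: x=5 → posterior Gamma(23, 41/5)
obs 7: x=4 → posterior Gamma(27, 46/5)
obs 8: x=4 → posterior Gamma(31, 51/5)
obs 9: x=3 → posterior Gamma(34, 56/5)
obs 10: x=6 → posterior Gamma(40, 61/5)
obs 11: x=6 → posterior Gamma(46, 66/5)
obs 12: x=5 → posterior Gamma(51, 71/5)
obs 13: x=4 → posterior Gamma(55, 76/5)

101843170330434162558480457706788393695132523895577537534526490884805881775867727570501465784549049599262720000/492188083828464259642619240437945726977956569429523221310692359667343884422109547118921290830957809710528855841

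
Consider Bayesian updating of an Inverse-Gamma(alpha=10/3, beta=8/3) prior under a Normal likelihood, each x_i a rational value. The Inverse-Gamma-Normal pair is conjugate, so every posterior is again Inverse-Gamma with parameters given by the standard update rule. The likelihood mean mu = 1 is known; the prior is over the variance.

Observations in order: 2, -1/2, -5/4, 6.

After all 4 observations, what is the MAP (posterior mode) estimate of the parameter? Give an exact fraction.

1855/608

obs 1: x=2 → posterior Inverse-Gamma(23/6, 19/6)
obs 2: x=-1/2 → posterior Inverse-Gamma(13/3, 103/24)
obs 3: x=-5/4 → posterior Inverse-Gamma(29/6, 655/96)
obs 4: x=6 → posterior Inverse-Gamma(16/3, 1855/96)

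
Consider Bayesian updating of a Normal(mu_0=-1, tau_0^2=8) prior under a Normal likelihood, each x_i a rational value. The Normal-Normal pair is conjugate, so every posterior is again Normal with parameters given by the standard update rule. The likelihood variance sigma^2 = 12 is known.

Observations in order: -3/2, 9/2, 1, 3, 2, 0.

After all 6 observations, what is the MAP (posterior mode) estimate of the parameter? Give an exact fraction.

1

obs 1: x=-3/2 → posterior Normal(-6/5, 24/5)
obs 2: x=9/2 → posterior Normal(3/7, 24/7)
obs 3: x=1 → posterior Normal(5/9, 8/3)
obs 4: x=3 → posterior Normal(1, 24/11)
obs 5: x=2 → posterior Normal(15/13, 24/13)
obs 6: x=0 → posterior Normal(1, 8/5)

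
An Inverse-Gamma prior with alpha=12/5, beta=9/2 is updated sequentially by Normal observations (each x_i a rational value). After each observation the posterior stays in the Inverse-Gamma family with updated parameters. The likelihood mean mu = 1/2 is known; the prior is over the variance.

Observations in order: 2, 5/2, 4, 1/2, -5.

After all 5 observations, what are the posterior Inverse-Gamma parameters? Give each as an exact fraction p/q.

obs 1: x=2 → posterior Inverse-Gamma(29/10, 45/8)
obs 2: x=5/2 → posterior Inverse-Gamma(17/5, 61/8)
obs 3: x=4 → posterior Inverse-Gamma(39/10, 55/4)
obs 4: x=1/2 → posterior Inverse-Gamma(22/5, 55/4)
obs 5: x=-5 → posterior Inverse-Gamma(49/10, 231/8)

alpha=49/10, beta=231/8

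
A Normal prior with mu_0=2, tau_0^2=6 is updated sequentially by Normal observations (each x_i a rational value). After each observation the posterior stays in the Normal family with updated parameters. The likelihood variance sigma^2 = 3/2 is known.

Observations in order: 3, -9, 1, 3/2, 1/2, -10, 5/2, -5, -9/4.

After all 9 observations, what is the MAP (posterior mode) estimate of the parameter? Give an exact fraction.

-69/37

obs 1: x=3 → posterior Normal(14/5, 6/5)
obs 2: x=-9 → posterior Normal(-22/9, 2/3)
obs 3: x=1 → posterior Normal(-18/13, 6/13)
obs 4: x=3/2 → posterior Normal(-12/17, 6/17)
obs 5: x=1/2 → posterior Normal(-10/21, 2/7)
obs 6: x=-10 → posterior Normal(-2, 6/25)
obs 7: x=5/2 → posterior Normal(-40/29, 6/29)
obs 8: x=-5 → posterior Normal(-20/11, 2/11)
obs 9: x=-9/4 → posterior Normal(-69/37, 6/37)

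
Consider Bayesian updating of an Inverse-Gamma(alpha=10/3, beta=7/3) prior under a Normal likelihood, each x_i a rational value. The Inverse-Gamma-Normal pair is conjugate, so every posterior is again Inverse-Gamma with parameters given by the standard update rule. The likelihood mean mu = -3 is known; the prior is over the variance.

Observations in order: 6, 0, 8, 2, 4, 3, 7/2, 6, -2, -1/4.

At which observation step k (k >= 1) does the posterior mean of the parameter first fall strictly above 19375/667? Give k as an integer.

k = 5

obs 1: x=6 → posterior Inverse-Gamma(23/6, 257/6)
obs 2: x=0 → posterior Inverse-Gamma(13/3, 142/3)
obs 3: x=8 → posterior Inverse-Gamma(29/6, 647/6)
obs 4: x=2 → posterior Inverse-Gamma(16/3, 361/3)
obs 5: x=4 → posterior Inverse-Gamma(35/6, 869/6)
obs 6: x=3 → posterior Inverse-Gamma(19/3, 977/6)
obs 7: x=7/2 → posterior Inverse-Gamma(41/6, 4415/24)
obs 8: x=6 → posterior Inverse-Gamma(22/3, 5387/24)
obs 9: x=-2 → posterior Inverse-Gamma(47/6, 5399/24)
obs 10: x=-1/4 → posterior Inverse-Gamma(25/3, 21959/96)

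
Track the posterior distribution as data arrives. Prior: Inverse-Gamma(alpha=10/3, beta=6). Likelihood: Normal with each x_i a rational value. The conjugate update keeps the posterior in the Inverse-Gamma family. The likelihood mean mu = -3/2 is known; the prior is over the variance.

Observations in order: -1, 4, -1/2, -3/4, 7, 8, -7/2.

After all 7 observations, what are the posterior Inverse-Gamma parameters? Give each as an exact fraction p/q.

alpha=41/6, beta=3369/32

obs 1: x=-1 → posterior Inverse-Gamma(23/6, 49/8)
obs 2: x=4 → posterior Inverse-Gamma(13/3, 85/4)
obs 3: x=-1/2 → posterior Inverse-Gamma(29/6, 87/4)
obs 4: x=-3/4 → posterior Inverse-Gamma(16/3, 705/32)
obs 5: x=7 → posterior Inverse-Gamma(35/6, 1861/32)
obs 6: x=8 → posterior Inverse-Gamma(19/3, 3305/32)
obs 7: x=-7/2 → posterior Inverse-Gamma(41/6, 3369/32)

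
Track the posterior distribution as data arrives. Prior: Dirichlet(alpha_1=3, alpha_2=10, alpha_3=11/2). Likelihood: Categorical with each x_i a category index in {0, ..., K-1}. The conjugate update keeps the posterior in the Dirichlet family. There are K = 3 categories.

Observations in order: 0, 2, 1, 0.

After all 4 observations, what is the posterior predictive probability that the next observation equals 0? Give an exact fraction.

2/9

obs 1: x=0 → posterior Dirichlet(4, 10, 11/2)
obs 2: x=2 → posterior Dirichlet(4, 10, 13/2)
obs 3: x=1 → posterior Dirichlet(4, 11, 13/2)
obs 4: x=0 → posterior Dirichlet(5, 11, 13/2)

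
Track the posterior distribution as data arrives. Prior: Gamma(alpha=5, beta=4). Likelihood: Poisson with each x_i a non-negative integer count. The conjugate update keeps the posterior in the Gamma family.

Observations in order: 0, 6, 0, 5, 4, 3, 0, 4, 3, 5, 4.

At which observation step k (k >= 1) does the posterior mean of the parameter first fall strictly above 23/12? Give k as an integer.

obs 1: x=0 → posterior Gamma(5, 5)
obs 2: x=6 → posterior Gamma(11, 6)
obs 3: x=0 → posterior Gamma(11, 7)
obs 4: x=5 → posterior Gamma(16, 8)
obs 5: x=4 → posterior Gamma(20, 9)
obs 6: x=3 → posterior Gamma(23, 10)
obs 7: x=0 → posterior Gamma(23, 11)
obs 8: x=4 → posterior Gamma(27, 12)
obs 9: x=3 → posterior Gamma(30, 13)
obs 10: x=5 → posterior Gamma(35, 14)
obs 11: x=4 → posterior Gamma(39, 15)

k = 4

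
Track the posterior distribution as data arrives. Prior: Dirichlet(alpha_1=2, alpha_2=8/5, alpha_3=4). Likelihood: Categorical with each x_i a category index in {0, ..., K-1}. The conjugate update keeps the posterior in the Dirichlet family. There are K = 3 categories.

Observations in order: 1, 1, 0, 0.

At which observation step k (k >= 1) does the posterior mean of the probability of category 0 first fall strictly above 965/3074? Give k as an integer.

k = 4

obs 1: x=1 → posterior Dirichlet(2, 13/5, 4)
obs 2: x=1 → posterior Dirichlet(2, 18/5, 4)
obs 3: x=0 → posterior Dirichlet(3, 18/5, 4)
obs 4: x=0 → posterior Dirichlet(4, 18/5, 4)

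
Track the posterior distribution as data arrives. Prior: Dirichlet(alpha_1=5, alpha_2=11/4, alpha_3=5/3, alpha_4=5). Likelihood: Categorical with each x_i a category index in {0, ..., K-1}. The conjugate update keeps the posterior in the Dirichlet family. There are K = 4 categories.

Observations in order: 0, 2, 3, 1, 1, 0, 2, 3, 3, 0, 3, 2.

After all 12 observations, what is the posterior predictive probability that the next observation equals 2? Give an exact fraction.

56/317

obs 1: x=0 → posterior Dirichlet(6, 11/4, 5/3, 5)
obs 2: x=2 → posterior Dirichlet(6, 11/4, 8/3, 5)
obs 3: x=3 → posterior Dirichlet(6, 11/4, 8/3, 6)
obs 4: x=1 → posterior Dirichlet(6, 15/4, 8/3, 6)
obs 5: x=1 → posterior Dirichlet(6, 19/4, 8/3, 6)
obs 6: x=0 → posterior Dirichlet(7, 19/4, 8/3, 6)
obs 7: x=2 → posterior Dirichlet(7, 19/4, 11/3, 6)
obs 8: x=3 → posterior Dirichlet(7, 19/4, 11/3, 7)
obs 9: x=3 → posterior Dirichlet(7, 19/4, 11/3, 8)
obs 10: x=0 → posterior Dirichlet(8, 19/4, 11/3, 8)
obs 11: x=3 → posterior Dirichlet(8, 19/4, 11/3, 9)
obs 12: x=2 → posterior Dirichlet(8, 19/4, 14/3, 9)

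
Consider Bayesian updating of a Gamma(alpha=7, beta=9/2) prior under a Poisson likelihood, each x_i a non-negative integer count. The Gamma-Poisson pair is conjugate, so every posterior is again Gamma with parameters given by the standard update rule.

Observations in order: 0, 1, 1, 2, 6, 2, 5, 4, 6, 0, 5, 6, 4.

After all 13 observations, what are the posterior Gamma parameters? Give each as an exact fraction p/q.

obs 1: x=0 → posterior Gamma(7, 11/2)
obs 2: x=1 → posterior Gamma(8, 13/2)
obs 3: x=1 → posterior Gamma(9, 15/2)
obs 4: x=2 → posterior Gamma(11, 17/2)
obs 5: x=6 → posterior Gamma(17, 19/2)
obs 6: x=2 → posterior Gamma(19, 21/2)
obs 7: x=5 → posterior Gamma(24, 23/2)
obs 8: x=4 → posterior Gamma(28, 25/2)
obs 9: x=6 → posterior Gamma(34, 27/2)
obs 10: x=0 → posterior Gamma(34, 29/2)
obs 11: x=5 → posterior Gamma(39, 31/2)
obs 12: x=6 → posterior Gamma(45, 33/2)
obs 13: x=4 → posterior Gamma(49, 35/2)

alpha=49, beta=35/2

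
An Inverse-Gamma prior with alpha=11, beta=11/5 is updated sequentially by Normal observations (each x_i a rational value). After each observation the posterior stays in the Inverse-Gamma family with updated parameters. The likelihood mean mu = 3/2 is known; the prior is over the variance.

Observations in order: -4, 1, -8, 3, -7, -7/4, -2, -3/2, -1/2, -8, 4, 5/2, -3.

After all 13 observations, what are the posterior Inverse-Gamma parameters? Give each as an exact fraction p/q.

obs 1: x=-4 → posterior Inverse-Gamma(23/2, 693/40)
obs 2: x=1 → posterior Inverse-Gamma(12, 349/20)
obs 3: x=-8 → posterior Inverse-Gamma(25/2, 2503/40)
obs 4: x=3 → posterior Inverse-Gamma(13, 637/10)
obs 5: x=-7 → posterior Inverse-Gamma(27/2, 3993/40)
obs 6: x=-7/4 → posterior Inverse-Gamma(14, 16817/160)
obs 7: x=-2 → posterior Inverse-Gamma(29/2, 17797/160)
obs 8: x=-3/2 → posterior Inverse-Gamma(15, 18517/160)
obs 9: x=-1/2 → posterior Inverse-Gamma(31/2, 18837/160)
obs 10: x=-8 → posterior Inverse-Gamma(16, 26057/160)
obs 11: x=4 → posterior Inverse-Gamma(33/2, 26557/160)
obs 12: x=5/2 → posterior Inverse-Gamma(17, 26637/160)
obs 13: x=-3 → posterior Inverse-Gamma(35/2, 28257/160)

alpha=35/2, beta=28257/160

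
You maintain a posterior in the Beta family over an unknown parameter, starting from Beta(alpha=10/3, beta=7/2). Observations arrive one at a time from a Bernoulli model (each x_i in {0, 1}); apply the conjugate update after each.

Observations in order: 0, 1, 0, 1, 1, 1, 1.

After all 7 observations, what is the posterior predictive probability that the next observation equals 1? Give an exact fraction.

obs 1: x=0 → posterior Beta(10/3, 9/2)
obs 2: x=1 → posterior Beta(13/3, 9/2)
obs 3: x=0 → posterior Beta(13/3, 11/2)
obs 4: x=1 → posterior Beta(16/3, 11/2)
obs 5: x=1 → posterior Beta(19/3, 11/2)
obs 6: x=1 → posterior Beta(22/3, 11/2)
obs 7: x=1 → posterior Beta(25/3, 11/2)

50/83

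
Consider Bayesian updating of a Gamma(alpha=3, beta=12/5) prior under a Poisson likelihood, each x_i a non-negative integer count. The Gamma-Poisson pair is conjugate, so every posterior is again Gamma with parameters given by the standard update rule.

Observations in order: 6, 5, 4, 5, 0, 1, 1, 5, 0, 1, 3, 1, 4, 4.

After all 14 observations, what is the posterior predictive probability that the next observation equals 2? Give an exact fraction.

obs 1: x=6 → posterior Gamma(9, 17/5)
obs 2: x=5 → posterior Gamma(14, 22/5)
obs 3: x=4 → posterior Gamma(18, 27/5)
obs 4: x=5 → posterior Gamma(23, 32/5)
obs 5: x=0 → posterior Gamma(23, 37/5)
obs 6: x=1 → posterior Gamma(24, 42/5)
obs 7: x=1 → posterior Gamma(25, 47/5)
obs 8: x=5 → posterior Gamma(30, 52/5)
obs 9: x=0 → posterior Gamma(30, 57/5)
obs 10: x=1 → posterior Gamma(31, 62/5)
obs 11: x=3 → posterior Gamma(34, 67/5)
obs 12: x=1 → posterior Gamma(35, 72/5)
obs 13: x=4 → posterior Gamma(39, 77/5)
obs 14: x=4 → posterior Gamma(43, 82/5)

465400448606226530952733318124513847167017642235904047426733943931060545950332433203200/1898306644365230277162087489060194804678355249134085844533526530426857230579651774396407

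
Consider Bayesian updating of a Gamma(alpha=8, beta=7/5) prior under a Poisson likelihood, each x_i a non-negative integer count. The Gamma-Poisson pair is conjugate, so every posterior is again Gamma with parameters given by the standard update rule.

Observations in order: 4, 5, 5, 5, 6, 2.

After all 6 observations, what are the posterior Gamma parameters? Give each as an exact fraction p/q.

alpha=35, beta=37/5

obs 1: x=4 → posterior Gamma(12, 12/5)
obs 2: x=5 → posterior Gamma(17, 17/5)
obs 3: x=5 → posterior Gamma(22, 22/5)
obs 4: x=5 → posterior Gamma(27, 27/5)
obs 5: x=6 → posterior Gamma(33, 32/5)
obs 6: x=2 → posterior Gamma(35, 37/5)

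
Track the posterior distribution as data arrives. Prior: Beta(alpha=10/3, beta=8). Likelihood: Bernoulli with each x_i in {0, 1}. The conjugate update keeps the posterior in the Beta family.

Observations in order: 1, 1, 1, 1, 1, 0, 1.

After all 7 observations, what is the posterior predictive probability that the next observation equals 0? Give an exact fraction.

obs 1: x=1 → posterior Beta(13/3, 8)
obs 2: x=1 → posterior Beta(16/3, 8)
obs 3: x=1 → posterior Beta(19/3, 8)
obs 4: x=1 → posterior Beta(22/3, 8)
obs 5: x=1 → posterior Beta(25/3, 8)
obs 6: x=0 → posterior Beta(25/3, 9)
obs 7: x=1 → posterior Beta(28/3, 9)

27/55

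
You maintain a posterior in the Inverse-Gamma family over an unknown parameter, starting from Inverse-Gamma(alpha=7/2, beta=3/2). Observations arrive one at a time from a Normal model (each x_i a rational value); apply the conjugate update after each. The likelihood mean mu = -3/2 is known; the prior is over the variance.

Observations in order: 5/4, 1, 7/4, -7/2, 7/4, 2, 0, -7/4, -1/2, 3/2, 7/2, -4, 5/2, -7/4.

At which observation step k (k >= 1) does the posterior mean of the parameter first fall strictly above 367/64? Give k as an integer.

k = 12

obs 1: x=5/4 → posterior Inverse-Gamma(4, 169/32)
obs 2: x=1 → posterior Inverse-Gamma(9/2, 269/32)
obs 3: x=7/4 → posterior Inverse-Gamma(5, 219/16)
obs 4: x=-7/2 → posterior Inverse-Gamma(11/2, 251/16)
obs 5: x=7/4 → posterior Inverse-Gamma(6, 671/32)
obs 6: x=2 → posterior Inverse-Gamma(13/2, 867/32)
obs 7: x=0 → posterior Inverse-Gamma(7, 903/32)
obs 8: x=-7/4 → posterior Inverse-Gamma(15/2, 113/4)
obs 9: x=-1/2 → posterior Inverse-Gamma(8, 115/4)
obs 10: x=3/2 → posterior Inverse-Gamma(17/2, 133/4)
obs 11: x=7/2 → posterior Inverse-Gamma(9, 183/4)
obs 12: x=-4 → posterior Inverse-Gamma(19/2, 391/8)
obs 13: x=5/2 → posterior Inverse-Gamma(10, 455/8)
obs 14: x=-7/4 → posterior Inverse-Gamma(21/2, 1821/32)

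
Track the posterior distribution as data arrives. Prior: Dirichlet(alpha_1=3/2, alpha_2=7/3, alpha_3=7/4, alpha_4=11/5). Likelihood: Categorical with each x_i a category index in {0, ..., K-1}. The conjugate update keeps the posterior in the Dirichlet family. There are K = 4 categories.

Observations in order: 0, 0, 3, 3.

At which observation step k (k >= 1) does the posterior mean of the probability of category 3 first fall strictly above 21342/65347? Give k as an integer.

obs 1: x=0 → posterior Dirichlet(5/2, 7/3, 7/4, 11/5)
obs 2: x=0 → posterior Dirichlet(7/2, 7/3, 7/4, 11/5)
obs 3: x=3 → posterior Dirichlet(7/2, 7/3, 7/4, 16/5)
obs 4: x=3 → posterior Dirichlet(7/2, 7/3, 7/4, 21/5)

k = 4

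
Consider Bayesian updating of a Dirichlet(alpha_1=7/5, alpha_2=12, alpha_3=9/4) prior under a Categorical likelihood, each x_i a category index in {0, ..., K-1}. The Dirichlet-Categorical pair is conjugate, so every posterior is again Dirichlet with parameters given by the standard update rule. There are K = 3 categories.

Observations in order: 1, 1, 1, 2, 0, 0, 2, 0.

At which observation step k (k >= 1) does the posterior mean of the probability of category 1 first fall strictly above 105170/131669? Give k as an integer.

k = 3

obs 1: x=1 → posterior Dirichlet(7/5, 13, 9/4)
obs 2: x=1 → posterior Dirichlet(7/5, 14, 9/4)
obs 3: x=1 → posterior Dirichlet(7/5, 15, 9/4)
obs 4: x=2 → posterior Dirichlet(7/5, 15, 13/4)
obs 5: x=0 → posterior Dirichlet(12/5, 15, 13/4)
obs 6: x=0 → posterior Dirichlet(17/5, 15, 13/4)
obs 7: x=2 → posterior Dirichlet(17/5, 15, 17/4)
obs 8: x=0 → posterior Dirichlet(22/5, 15, 17/4)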